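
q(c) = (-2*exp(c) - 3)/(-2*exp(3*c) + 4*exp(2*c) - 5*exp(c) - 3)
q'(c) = (-2*exp(c) - 3)*(6*exp(3*c) - 8*exp(2*c) + 5*exp(c))/(-2*exp(3*c) + 4*exp(2*c) - 5*exp(c) - 3)^2 - 2*exp(c)/(-2*exp(3*c) + 4*exp(2*c) - 5*exp(c) - 3)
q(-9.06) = 1.00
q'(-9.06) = -0.00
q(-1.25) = 0.86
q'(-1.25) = -0.05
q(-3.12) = 0.96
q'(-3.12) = -0.03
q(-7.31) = 1.00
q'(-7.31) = -0.00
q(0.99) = 0.32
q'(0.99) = -0.66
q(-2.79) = 0.95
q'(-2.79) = -0.04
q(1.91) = 0.04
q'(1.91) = -0.08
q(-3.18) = 0.96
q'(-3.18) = -0.03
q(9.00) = 0.00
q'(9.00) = 0.00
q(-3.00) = 0.96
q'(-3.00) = -0.04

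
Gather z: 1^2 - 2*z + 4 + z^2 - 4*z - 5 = z^2 - 6*z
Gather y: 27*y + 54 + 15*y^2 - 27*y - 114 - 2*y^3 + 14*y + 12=-2*y^3 + 15*y^2 + 14*y - 48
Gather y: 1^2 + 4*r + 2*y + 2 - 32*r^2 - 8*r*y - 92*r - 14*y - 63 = -32*r^2 - 88*r + y*(-8*r - 12) - 60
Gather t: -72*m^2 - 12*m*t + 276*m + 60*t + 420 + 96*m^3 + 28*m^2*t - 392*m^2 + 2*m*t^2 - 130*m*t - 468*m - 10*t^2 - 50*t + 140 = 96*m^3 - 464*m^2 - 192*m + t^2*(2*m - 10) + t*(28*m^2 - 142*m + 10) + 560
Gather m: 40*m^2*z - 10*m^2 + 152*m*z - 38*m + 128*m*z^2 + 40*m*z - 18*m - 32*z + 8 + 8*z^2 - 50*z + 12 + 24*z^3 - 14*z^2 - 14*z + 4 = m^2*(40*z - 10) + m*(128*z^2 + 192*z - 56) + 24*z^3 - 6*z^2 - 96*z + 24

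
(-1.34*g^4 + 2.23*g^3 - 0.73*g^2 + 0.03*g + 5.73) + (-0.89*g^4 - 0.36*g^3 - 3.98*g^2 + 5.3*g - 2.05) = -2.23*g^4 + 1.87*g^3 - 4.71*g^2 + 5.33*g + 3.68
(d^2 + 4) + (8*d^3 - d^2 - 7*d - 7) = 8*d^3 - 7*d - 3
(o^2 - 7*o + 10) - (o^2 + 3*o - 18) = 28 - 10*o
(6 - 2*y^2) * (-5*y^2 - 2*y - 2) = 10*y^4 + 4*y^3 - 26*y^2 - 12*y - 12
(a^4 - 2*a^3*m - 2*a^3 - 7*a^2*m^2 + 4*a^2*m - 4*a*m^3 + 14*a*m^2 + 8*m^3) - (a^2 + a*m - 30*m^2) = a^4 - 2*a^3*m - 2*a^3 - 7*a^2*m^2 + 4*a^2*m - a^2 - 4*a*m^3 + 14*a*m^2 - a*m + 8*m^3 + 30*m^2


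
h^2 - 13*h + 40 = (h - 8)*(h - 5)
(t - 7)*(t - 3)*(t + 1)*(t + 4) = t^4 - 5*t^3 - 25*t^2 + 65*t + 84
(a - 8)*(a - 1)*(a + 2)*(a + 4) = a^4 - 3*a^3 - 38*a^2 - 24*a + 64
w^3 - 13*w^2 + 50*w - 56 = (w - 7)*(w - 4)*(w - 2)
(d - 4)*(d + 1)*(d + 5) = d^3 + 2*d^2 - 19*d - 20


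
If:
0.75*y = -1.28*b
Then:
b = -0.5859375*y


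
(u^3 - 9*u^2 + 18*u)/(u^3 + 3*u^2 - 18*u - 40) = u*(u^2 - 9*u + 18)/(u^3 + 3*u^2 - 18*u - 40)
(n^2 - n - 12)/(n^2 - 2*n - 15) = (n - 4)/(n - 5)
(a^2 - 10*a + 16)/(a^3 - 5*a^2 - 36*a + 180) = (a^2 - 10*a + 16)/(a^3 - 5*a^2 - 36*a + 180)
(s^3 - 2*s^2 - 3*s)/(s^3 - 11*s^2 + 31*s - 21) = s*(s + 1)/(s^2 - 8*s + 7)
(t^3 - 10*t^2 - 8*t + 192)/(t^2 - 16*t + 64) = (t^2 - 2*t - 24)/(t - 8)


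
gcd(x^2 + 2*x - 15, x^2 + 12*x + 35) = x + 5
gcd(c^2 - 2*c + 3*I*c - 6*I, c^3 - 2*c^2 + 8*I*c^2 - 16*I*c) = c - 2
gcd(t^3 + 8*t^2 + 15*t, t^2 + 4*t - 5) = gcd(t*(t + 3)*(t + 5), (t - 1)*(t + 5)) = t + 5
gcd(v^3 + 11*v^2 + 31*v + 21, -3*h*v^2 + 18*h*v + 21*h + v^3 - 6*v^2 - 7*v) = v + 1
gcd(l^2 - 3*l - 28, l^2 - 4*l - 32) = l + 4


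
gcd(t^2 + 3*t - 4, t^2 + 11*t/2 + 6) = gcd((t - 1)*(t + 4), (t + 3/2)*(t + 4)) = t + 4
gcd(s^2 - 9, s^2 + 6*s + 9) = s + 3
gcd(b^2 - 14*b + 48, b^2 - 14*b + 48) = b^2 - 14*b + 48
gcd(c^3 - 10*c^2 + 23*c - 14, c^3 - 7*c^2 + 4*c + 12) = c - 2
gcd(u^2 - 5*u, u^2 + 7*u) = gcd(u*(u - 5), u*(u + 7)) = u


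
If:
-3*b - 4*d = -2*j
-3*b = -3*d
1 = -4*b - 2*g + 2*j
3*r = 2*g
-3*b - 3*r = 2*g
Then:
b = 2/9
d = 2/9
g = -1/6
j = 7/9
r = -1/9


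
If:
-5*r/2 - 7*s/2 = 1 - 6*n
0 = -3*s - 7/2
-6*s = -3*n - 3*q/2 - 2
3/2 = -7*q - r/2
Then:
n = -2393/768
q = 89/384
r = -1199/192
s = -7/6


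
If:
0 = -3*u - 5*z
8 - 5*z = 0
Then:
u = -8/3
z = 8/5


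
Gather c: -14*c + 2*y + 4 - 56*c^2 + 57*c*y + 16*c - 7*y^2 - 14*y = -56*c^2 + c*(57*y + 2) - 7*y^2 - 12*y + 4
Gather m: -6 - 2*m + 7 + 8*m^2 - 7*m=8*m^2 - 9*m + 1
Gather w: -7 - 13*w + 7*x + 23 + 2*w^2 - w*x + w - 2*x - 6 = 2*w^2 + w*(-x - 12) + 5*x + 10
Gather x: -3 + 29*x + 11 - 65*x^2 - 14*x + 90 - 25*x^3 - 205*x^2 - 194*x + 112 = -25*x^3 - 270*x^2 - 179*x + 210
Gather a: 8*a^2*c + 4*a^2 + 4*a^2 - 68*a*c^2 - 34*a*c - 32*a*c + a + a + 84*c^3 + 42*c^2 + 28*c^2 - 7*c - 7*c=a^2*(8*c + 8) + a*(-68*c^2 - 66*c + 2) + 84*c^3 + 70*c^2 - 14*c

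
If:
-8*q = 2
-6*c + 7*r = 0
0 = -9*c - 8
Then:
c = -8/9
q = -1/4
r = -16/21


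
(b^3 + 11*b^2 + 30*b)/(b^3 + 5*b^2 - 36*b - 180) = b/(b - 6)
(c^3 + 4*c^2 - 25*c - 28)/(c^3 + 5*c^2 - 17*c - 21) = (c - 4)/(c - 3)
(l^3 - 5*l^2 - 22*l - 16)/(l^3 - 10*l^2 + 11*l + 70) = (l^2 - 7*l - 8)/(l^2 - 12*l + 35)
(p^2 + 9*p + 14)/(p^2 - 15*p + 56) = (p^2 + 9*p + 14)/(p^2 - 15*p + 56)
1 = 1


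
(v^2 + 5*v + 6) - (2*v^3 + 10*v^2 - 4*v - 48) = -2*v^3 - 9*v^2 + 9*v + 54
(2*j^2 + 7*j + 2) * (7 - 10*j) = -20*j^3 - 56*j^2 + 29*j + 14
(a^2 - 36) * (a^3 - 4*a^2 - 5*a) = a^5 - 4*a^4 - 41*a^3 + 144*a^2 + 180*a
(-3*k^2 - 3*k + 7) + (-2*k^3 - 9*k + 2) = -2*k^3 - 3*k^2 - 12*k + 9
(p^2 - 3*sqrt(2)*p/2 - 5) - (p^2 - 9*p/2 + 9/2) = -3*sqrt(2)*p/2 + 9*p/2 - 19/2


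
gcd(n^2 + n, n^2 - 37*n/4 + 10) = 1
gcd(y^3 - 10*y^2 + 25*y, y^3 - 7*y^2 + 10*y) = y^2 - 5*y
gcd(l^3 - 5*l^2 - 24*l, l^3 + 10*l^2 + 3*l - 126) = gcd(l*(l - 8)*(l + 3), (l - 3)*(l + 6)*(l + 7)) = 1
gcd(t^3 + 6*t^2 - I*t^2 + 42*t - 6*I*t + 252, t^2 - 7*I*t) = t - 7*I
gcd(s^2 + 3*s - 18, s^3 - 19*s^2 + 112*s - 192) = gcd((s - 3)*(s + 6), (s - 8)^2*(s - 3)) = s - 3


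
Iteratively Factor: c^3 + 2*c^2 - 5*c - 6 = (c - 2)*(c^2 + 4*c + 3) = (c - 2)*(c + 3)*(c + 1)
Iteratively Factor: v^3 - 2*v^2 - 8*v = (v + 2)*(v^2 - 4*v) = v*(v + 2)*(v - 4)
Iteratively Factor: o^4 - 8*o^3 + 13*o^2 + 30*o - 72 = (o - 3)*(o^3 - 5*o^2 - 2*o + 24) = (o - 3)*(o + 2)*(o^2 - 7*o + 12) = (o - 3)^2*(o + 2)*(o - 4)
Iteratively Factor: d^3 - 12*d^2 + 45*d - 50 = (d - 5)*(d^2 - 7*d + 10) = (d - 5)*(d - 2)*(d - 5)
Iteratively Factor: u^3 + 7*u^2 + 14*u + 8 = (u + 1)*(u^2 + 6*u + 8) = (u + 1)*(u + 2)*(u + 4)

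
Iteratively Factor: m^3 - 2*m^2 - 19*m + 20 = (m - 1)*(m^2 - m - 20) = (m - 5)*(m - 1)*(m + 4)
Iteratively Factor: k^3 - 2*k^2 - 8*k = (k + 2)*(k^2 - 4*k) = (k - 4)*(k + 2)*(k)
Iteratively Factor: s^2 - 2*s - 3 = (s + 1)*(s - 3)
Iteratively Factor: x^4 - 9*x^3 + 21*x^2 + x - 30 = (x - 3)*(x^3 - 6*x^2 + 3*x + 10) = (x - 5)*(x - 3)*(x^2 - x - 2) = (x - 5)*(x - 3)*(x + 1)*(x - 2)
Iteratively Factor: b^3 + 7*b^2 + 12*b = (b)*(b^2 + 7*b + 12) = b*(b + 4)*(b + 3)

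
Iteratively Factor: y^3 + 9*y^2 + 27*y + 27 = (y + 3)*(y^2 + 6*y + 9) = (y + 3)^2*(y + 3)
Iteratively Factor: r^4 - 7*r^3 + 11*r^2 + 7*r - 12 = (r + 1)*(r^3 - 8*r^2 + 19*r - 12) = (r - 1)*(r + 1)*(r^2 - 7*r + 12) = (r - 4)*(r - 1)*(r + 1)*(r - 3)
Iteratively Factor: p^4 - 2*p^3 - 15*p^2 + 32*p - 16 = (p + 4)*(p^3 - 6*p^2 + 9*p - 4) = (p - 1)*(p + 4)*(p^2 - 5*p + 4) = (p - 1)^2*(p + 4)*(p - 4)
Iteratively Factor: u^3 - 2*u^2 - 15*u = (u - 5)*(u^2 + 3*u) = (u - 5)*(u + 3)*(u)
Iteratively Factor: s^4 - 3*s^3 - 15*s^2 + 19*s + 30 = (s + 3)*(s^3 - 6*s^2 + 3*s + 10) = (s + 1)*(s + 3)*(s^2 - 7*s + 10) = (s - 5)*(s + 1)*(s + 3)*(s - 2)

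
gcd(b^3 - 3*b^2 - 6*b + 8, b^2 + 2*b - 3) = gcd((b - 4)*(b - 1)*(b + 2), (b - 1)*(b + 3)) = b - 1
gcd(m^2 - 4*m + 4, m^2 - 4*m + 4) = m^2 - 4*m + 4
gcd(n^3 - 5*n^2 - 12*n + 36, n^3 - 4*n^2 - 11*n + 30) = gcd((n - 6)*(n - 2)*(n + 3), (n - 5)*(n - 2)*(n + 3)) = n^2 + n - 6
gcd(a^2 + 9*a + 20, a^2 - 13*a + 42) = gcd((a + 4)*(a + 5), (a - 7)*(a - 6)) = 1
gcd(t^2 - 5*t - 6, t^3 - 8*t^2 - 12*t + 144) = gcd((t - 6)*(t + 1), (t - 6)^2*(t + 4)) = t - 6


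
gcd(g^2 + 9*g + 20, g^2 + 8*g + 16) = g + 4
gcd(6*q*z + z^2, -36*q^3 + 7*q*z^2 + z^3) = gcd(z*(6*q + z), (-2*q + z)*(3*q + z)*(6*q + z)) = 6*q + z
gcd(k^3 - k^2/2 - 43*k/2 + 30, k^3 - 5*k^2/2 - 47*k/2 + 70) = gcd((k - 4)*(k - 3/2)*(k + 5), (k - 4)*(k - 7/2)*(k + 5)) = k^2 + k - 20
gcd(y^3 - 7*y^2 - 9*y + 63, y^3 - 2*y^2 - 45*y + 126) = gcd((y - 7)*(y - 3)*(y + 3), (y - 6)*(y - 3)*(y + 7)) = y - 3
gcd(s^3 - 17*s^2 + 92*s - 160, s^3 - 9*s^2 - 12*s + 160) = s^2 - 13*s + 40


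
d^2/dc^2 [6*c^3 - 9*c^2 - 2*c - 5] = 36*c - 18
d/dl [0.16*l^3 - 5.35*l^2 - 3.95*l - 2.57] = 0.48*l^2 - 10.7*l - 3.95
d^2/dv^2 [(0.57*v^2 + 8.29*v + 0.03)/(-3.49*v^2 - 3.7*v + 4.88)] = (-187.225238*v^3 - 60.4391220000001*v^2 - 849.456228*v - 328.360168)/(42.508549*v^6 + 135.19911*v^5 - 34.982364*v^4 - 327.43964*v^3 + 48.9151679999999*v^2 + 264.33984*v - 116.214272)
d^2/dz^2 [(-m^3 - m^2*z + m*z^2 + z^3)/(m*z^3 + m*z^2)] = 2*(-6*m^3*z^2 - 8*m^3*z - 3*m^3 - 3*m^2*z^3 - 3*m^2*z^2 - m^2*z + m*z^4 - z^4)/(m*z^4*(z^3 + 3*z^2 + 3*z + 1))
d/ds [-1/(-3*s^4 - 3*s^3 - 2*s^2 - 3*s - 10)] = (-12*s^3 - 9*s^2 - 4*s - 3)/(3*s^4 + 3*s^3 + 2*s^2 + 3*s + 10)^2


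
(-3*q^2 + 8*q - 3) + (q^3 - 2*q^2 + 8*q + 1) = q^3 - 5*q^2 + 16*q - 2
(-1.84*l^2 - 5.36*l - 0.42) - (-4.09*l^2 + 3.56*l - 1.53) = 2.25*l^2 - 8.92*l + 1.11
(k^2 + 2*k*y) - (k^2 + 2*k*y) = 0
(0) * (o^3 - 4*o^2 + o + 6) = 0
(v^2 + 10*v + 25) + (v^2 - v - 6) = 2*v^2 + 9*v + 19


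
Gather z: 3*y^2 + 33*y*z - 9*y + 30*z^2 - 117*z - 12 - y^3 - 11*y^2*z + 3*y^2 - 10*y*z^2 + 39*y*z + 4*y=-y^3 + 6*y^2 - 5*y + z^2*(30 - 10*y) + z*(-11*y^2 + 72*y - 117) - 12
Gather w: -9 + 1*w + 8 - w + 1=0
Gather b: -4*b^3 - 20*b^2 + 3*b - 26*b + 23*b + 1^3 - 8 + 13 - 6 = -4*b^3 - 20*b^2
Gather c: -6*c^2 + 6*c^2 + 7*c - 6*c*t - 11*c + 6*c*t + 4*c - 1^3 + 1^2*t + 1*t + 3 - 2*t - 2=0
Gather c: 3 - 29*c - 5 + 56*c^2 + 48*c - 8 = 56*c^2 + 19*c - 10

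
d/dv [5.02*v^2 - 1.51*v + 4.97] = 10.04*v - 1.51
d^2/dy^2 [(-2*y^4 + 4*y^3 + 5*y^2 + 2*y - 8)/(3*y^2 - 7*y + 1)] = 2*(-18*y^6 + 126*y^5 - 312*y^4 + 419*y^3 - 357*y^2 + 498*y - 349)/(27*y^6 - 189*y^5 + 468*y^4 - 469*y^3 + 156*y^2 - 21*y + 1)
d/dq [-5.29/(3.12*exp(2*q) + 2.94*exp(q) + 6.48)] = (33.0096*exp(q) + 15.5526)*exp(q)/(3.12*exp(2*q) + 2.94*exp(q) + 6.48)^2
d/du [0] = 0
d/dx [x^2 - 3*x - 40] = 2*x - 3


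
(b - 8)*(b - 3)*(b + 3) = b^3 - 8*b^2 - 9*b + 72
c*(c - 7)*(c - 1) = c^3 - 8*c^2 + 7*c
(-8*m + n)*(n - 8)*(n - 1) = -8*m*n^2 + 72*m*n - 64*m + n^3 - 9*n^2 + 8*n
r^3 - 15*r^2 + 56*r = r*(r - 8)*(r - 7)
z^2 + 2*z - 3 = (z - 1)*(z + 3)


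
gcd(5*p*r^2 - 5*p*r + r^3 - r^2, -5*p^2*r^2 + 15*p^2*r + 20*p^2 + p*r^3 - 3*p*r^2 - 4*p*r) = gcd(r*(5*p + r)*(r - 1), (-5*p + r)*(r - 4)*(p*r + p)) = 1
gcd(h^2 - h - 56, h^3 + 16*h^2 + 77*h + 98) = h + 7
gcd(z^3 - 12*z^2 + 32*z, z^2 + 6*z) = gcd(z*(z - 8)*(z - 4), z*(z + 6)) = z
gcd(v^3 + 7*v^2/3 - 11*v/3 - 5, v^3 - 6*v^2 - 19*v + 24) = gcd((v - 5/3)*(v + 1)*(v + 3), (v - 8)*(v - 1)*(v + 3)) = v + 3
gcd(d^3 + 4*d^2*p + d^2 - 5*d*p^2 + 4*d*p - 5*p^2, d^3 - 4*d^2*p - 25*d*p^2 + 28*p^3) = -d + p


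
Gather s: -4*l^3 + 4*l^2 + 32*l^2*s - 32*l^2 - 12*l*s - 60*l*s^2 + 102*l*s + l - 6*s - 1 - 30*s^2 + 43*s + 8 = -4*l^3 - 28*l^2 + l + s^2*(-60*l - 30) + s*(32*l^2 + 90*l + 37) + 7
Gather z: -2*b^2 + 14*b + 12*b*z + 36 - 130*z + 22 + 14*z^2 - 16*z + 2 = -2*b^2 + 14*b + 14*z^2 + z*(12*b - 146) + 60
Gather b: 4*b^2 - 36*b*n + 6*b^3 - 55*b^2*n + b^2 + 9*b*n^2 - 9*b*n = 6*b^3 + b^2*(5 - 55*n) + b*(9*n^2 - 45*n)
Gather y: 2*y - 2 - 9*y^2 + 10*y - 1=-9*y^2 + 12*y - 3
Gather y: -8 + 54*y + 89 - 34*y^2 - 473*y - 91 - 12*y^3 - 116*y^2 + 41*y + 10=-12*y^3 - 150*y^2 - 378*y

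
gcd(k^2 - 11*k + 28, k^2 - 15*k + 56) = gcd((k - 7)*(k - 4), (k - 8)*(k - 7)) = k - 7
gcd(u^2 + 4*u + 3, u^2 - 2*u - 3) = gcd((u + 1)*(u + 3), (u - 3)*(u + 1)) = u + 1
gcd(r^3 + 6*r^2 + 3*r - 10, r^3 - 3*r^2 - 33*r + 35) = r^2 + 4*r - 5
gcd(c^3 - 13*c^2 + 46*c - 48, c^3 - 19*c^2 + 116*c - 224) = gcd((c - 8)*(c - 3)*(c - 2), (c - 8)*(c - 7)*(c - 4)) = c - 8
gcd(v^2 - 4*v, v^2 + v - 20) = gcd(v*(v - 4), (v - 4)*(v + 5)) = v - 4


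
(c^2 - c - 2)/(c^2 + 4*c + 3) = (c - 2)/(c + 3)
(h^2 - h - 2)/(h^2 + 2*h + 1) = (h - 2)/(h + 1)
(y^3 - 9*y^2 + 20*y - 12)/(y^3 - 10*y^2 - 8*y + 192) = (y^2 - 3*y + 2)/(y^2 - 4*y - 32)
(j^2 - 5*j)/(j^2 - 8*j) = (j - 5)/(j - 8)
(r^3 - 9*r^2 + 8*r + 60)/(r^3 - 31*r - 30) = (r^2 - 3*r - 10)/(r^2 + 6*r + 5)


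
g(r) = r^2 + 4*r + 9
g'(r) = 2*r + 4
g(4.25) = 44.06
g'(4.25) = 12.50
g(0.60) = 11.76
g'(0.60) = 5.20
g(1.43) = 16.76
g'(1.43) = 6.86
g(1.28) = 15.76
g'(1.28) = 6.56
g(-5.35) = 16.22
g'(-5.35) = -6.70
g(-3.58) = 7.50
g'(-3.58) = -3.16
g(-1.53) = 5.22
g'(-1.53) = 0.94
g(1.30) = 15.89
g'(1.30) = 6.60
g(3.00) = 30.00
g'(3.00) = 10.00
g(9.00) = 126.00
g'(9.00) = 22.00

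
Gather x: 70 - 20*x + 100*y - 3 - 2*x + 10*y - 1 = -22*x + 110*y + 66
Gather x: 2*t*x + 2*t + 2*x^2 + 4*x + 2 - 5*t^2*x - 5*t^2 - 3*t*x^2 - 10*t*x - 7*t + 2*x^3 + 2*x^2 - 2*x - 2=-5*t^2 - 5*t + 2*x^3 + x^2*(4 - 3*t) + x*(-5*t^2 - 8*t + 2)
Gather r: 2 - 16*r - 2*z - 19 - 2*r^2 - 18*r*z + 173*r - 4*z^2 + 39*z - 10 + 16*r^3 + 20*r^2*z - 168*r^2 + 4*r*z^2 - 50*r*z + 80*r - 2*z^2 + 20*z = 16*r^3 + r^2*(20*z - 170) + r*(4*z^2 - 68*z + 237) - 6*z^2 + 57*z - 27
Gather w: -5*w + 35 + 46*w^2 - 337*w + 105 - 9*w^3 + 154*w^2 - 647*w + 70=-9*w^3 + 200*w^2 - 989*w + 210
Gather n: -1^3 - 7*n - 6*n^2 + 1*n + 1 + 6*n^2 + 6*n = 0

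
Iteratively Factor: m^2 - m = (m - 1)*(m)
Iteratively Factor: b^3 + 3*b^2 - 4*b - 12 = (b - 2)*(b^2 + 5*b + 6) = (b - 2)*(b + 2)*(b + 3)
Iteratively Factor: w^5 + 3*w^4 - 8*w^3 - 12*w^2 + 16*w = (w - 1)*(w^4 + 4*w^3 - 4*w^2 - 16*w) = (w - 1)*(w + 2)*(w^3 + 2*w^2 - 8*w) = (w - 1)*(w + 2)*(w + 4)*(w^2 - 2*w) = (w - 2)*(w - 1)*(w + 2)*(w + 4)*(w)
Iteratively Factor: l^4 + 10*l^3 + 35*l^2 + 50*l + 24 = (l + 3)*(l^3 + 7*l^2 + 14*l + 8) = (l + 2)*(l + 3)*(l^2 + 5*l + 4) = (l + 1)*(l + 2)*(l + 3)*(l + 4)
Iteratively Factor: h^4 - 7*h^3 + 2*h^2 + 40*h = (h - 5)*(h^3 - 2*h^2 - 8*h) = h*(h - 5)*(h^2 - 2*h - 8) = h*(h - 5)*(h - 4)*(h + 2)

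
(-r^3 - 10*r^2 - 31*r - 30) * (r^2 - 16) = -r^5 - 10*r^4 - 15*r^3 + 130*r^2 + 496*r + 480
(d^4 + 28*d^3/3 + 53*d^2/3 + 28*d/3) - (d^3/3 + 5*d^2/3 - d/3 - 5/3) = d^4 + 9*d^3 + 16*d^2 + 29*d/3 + 5/3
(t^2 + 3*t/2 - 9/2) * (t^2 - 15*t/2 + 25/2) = t^4 - 6*t^3 - 13*t^2/4 + 105*t/2 - 225/4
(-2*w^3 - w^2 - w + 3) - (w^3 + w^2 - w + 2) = -3*w^3 - 2*w^2 + 1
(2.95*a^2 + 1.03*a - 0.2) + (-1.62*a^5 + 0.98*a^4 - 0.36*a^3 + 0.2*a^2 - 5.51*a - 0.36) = -1.62*a^5 + 0.98*a^4 - 0.36*a^3 + 3.15*a^2 - 4.48*a - 0.56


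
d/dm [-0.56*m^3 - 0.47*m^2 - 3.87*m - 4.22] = -1.68*m^2 - 0.94*m - 3.87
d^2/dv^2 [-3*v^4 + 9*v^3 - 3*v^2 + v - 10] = -36*v^2 + 54*v - 6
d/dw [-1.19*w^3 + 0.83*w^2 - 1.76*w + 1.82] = -3.57*w^2 + 1.66*w - 1.76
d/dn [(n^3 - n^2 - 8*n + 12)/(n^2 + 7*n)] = (n^4 + 14*n^3 + n^2 - 24*n - 84)/(n^2*(n^2 + 14*n + 49))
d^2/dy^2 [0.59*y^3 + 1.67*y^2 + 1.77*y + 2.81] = 3.54*y + 3.34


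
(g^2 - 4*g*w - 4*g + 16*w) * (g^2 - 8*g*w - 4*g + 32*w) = g^4 - 12*g^3*w - 8*g^3 + 32*g^2*w^2 + 96*g^2*w + 16*g^2 - 256*g*w^2 - 192*g*w + 512*w^2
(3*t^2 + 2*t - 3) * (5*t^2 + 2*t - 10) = 15*t^4 + 16*t^3 - 41*t^2 - 26*t + 30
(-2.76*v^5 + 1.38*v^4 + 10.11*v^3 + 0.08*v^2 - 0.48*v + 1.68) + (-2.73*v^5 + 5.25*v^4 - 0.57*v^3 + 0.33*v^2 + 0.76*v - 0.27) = -5.49*v^5 + 6.63*v^4 + 9.54*v^3 + 0.41*v^2 + 0.28*v + 1.41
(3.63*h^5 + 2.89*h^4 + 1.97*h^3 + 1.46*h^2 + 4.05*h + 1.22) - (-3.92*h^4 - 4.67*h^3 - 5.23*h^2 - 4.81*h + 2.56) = 3.63*h^5 + 6.81*h^4 + 6.64*h^3 + 6.69*h^2 + 8.86*h - 1.34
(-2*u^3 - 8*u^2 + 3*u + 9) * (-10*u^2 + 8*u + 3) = 20*u^5 + 64*u^4 - 100*u^3 - 90*u^2 + 81*u + 27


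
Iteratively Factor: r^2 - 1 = (r + 1)*(r - 1)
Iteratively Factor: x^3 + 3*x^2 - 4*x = (x)*(x^2 + 3*x - 4) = x*(x - 1)*(x + 4)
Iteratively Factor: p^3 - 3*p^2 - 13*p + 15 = (p - 5)*(p^2 + 2*p - 3) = (p - 5)*(p + 3)*(p - 1)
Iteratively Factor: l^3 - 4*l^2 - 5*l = (l - 5)*(l^2 + l) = l*(l - 5)*(l + 1)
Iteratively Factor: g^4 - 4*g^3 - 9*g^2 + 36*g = (g + 3)*(g^3 - 7*g^2 + 12*g) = (g - 3)*(g + 3)*(g^2 - 4*g) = g*(g - 3)*(g + 3)*(g - 4)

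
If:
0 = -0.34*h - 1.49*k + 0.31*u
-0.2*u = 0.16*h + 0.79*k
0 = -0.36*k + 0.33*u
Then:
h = 0.00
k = 0.00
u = 0.00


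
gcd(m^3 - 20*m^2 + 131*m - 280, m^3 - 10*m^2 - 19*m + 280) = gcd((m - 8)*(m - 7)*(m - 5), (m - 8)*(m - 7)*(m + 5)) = m^2 - 15*m + 56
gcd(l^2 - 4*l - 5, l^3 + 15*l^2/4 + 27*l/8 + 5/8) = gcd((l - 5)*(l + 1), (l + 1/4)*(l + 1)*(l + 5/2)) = l + 1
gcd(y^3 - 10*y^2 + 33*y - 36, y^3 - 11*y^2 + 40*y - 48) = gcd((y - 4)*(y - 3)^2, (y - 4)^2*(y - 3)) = y^2 - 7*y + 12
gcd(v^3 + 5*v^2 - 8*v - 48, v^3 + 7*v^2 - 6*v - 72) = v^2 + v - 12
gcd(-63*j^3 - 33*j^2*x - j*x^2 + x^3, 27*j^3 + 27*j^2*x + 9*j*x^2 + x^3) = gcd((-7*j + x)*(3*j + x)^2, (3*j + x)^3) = 9*j^2 + 6*j*x + x^2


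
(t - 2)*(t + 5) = t^2 + 3*t - 10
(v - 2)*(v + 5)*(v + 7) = v^3 + 10*v^2 + 11*v - 70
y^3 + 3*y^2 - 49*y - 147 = (y - 7)*(y + 3)*(y + 7)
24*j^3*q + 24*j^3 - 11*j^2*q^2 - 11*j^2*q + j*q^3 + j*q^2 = (-8*j + q)*(-3*j + q)*(j*q + j)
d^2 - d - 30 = (d - 6)*(d + 5)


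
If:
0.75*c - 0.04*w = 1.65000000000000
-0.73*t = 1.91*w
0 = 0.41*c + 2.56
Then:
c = -6.24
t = 414.24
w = -158.32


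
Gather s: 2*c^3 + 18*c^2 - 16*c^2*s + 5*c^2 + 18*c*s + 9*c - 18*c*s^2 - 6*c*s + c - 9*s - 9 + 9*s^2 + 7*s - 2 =2*c^3 + 23*c^2 + 10*c + s^2*(9 - 18*c) + s*(-16*c^2 + 12*c - 2) - 11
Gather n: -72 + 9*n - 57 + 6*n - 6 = 15*n - 135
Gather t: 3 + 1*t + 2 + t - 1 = 2*t + 4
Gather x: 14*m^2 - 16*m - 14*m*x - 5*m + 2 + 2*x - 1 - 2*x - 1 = 14*m^2 - 14*m*x - 21*m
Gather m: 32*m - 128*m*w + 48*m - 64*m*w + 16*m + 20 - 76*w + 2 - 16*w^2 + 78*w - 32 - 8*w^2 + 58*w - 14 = m*(96 - 192*w) - 24*w^2 + 60*w - 24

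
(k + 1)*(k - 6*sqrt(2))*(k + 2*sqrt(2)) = k^3 - 4*sqrt(2)*k^2 + k^2 - 24*k - 4*sqrt(2)*k - 24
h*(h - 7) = h^2 - 7*h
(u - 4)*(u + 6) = u^2 + 2*u - 24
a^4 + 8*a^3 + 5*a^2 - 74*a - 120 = (a - 3)*(a + 2)*(a + 4)*(a + 5)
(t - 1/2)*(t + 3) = t^2 + 5*t/2 - 3/2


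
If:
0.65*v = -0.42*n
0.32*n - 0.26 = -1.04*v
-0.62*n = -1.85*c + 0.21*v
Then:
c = -0.19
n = -0.74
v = 0.48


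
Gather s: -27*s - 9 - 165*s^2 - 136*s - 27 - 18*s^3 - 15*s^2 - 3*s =-18*s^3 - 180*s^2 - 166*s - 36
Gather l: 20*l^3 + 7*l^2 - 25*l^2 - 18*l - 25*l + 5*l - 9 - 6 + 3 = 20*l^3 - 18*l^2 - 38*l - 12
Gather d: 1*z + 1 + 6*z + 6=7*z + 7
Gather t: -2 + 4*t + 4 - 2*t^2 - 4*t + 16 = 18 - 2*t^2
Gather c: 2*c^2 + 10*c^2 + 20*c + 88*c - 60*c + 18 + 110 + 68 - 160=12*c^2 + 48*c + 36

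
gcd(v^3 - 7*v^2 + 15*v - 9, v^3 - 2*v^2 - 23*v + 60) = v - 3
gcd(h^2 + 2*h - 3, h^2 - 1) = h - 1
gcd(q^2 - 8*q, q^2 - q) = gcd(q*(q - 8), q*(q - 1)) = q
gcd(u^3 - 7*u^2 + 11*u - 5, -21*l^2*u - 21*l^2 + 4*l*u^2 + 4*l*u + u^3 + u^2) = 1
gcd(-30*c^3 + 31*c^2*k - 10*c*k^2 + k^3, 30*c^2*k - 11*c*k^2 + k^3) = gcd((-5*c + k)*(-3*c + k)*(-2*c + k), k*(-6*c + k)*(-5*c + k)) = 5*c - k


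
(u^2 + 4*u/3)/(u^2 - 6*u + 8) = u*(3*u + 4)/(3*(u^2 - 6*u + 8))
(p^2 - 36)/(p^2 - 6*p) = (p + 6)/p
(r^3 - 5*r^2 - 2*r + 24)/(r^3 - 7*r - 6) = (r - 4)/(r + 1)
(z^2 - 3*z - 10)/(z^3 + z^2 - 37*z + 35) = (z + 2)/(z^2 + 6*z - 7)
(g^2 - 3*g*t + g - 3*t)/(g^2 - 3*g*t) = (g + 1)/g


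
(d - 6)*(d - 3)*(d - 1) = d^3 - 10*d^2 + 27*d - 18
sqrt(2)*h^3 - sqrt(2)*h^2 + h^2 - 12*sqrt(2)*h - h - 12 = (h - 4)*(h + 3)*(sqrt(2)*h + 1)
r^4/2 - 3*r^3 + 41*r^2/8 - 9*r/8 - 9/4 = (r/2 + 1/4)*(r - 3)*(r - 2)*(r - 3/2)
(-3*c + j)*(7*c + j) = -21*c^2 + 4*c*j + j^2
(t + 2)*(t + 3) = t^2 + 5*t + 6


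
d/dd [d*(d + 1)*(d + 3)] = 3*d^2 + 8*d + 3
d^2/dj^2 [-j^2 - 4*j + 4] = -2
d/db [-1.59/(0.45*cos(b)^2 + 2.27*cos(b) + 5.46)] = -(1.431*cos(b) + 3.6093)*sin(b)/(0.45*cos(b)^2 + 2.27*cos(b) + 5.46)^2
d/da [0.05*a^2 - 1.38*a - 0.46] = 0.1*a - 1.38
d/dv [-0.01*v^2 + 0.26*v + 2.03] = 0.26 - 0.02*v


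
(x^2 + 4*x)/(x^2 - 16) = x/(x - 4)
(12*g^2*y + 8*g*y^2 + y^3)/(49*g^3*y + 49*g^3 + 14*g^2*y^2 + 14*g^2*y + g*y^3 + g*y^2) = y*(12*g^2 + 8*g*y + y^2)/(g*(49*g^2*y + 49*g^2 + 14*g*y^2 + 14*g*y + y^3 + y^2))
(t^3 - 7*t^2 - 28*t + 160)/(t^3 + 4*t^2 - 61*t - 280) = (t - 4)/(t + 7)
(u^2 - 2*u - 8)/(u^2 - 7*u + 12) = (u + 2)/(u - 3)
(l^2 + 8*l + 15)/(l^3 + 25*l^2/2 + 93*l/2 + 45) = 2*(l + 3)/(2*l^2 + 15*l + 18)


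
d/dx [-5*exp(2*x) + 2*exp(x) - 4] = (2 - 10*exp(x))*exp(x)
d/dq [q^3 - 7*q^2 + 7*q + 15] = 3*q^2 - 14*q + 7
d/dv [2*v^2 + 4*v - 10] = 4*v + 4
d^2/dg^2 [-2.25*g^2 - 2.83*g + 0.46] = -4.50000000000000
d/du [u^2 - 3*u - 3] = 2*u - 3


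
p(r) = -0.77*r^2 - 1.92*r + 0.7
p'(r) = -1.54*r - 1.92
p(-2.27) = 1.09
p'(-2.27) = 1.58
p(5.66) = -34.83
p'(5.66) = -10.64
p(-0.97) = 1.84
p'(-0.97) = -0.43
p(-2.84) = -0.06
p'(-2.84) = 2.45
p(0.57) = -0.64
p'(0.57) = -2.80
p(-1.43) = 1.87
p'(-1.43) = 0.28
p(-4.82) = -7.93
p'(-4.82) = 5.50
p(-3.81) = -3.16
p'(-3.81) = 3.95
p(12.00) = -133.22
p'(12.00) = -20.40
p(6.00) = -38.54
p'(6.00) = -11.16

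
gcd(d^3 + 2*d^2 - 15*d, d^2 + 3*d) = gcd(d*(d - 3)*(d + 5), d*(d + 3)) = d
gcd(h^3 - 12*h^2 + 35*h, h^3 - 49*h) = h^2 - 7*h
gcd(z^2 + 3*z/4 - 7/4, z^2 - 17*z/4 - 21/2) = z + 7/4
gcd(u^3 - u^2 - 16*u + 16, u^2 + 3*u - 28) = u - 4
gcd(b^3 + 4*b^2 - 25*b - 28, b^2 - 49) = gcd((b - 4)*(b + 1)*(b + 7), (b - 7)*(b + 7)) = b + 7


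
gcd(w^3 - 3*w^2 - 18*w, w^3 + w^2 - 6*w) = w^2 + 3*w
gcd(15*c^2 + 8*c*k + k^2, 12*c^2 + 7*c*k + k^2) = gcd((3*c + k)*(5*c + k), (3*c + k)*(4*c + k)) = 3*c + k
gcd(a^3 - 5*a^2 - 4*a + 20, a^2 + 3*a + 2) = a + 2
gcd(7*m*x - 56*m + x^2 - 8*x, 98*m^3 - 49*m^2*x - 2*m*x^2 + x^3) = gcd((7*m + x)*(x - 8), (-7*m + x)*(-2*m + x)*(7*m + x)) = 7*m + x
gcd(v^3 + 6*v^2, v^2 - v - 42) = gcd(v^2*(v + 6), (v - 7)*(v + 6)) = v + 6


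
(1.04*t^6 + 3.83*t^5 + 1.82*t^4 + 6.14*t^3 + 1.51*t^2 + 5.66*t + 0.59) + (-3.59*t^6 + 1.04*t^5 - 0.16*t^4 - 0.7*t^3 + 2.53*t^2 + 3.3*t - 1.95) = -2.55*t^6 + 4.87*t^5 + 1.66*t^4 + 5.44*t^3 + 4.04*t^2 + 8.96*t - 1.36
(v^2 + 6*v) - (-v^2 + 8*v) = 2*v^2 - 2*v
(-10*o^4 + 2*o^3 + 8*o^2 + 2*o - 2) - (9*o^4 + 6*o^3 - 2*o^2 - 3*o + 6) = -19*o^4 - 4*o^3 + 10*o^2 + 5*o - 8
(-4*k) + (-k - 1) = -5*k - 1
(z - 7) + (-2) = z - 9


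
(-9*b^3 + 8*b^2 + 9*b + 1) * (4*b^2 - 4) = -36*b^5 + 32*b^4 + 72*b^3 - 28*b^2 - 36*b - 4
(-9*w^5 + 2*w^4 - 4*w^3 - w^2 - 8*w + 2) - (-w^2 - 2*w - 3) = -9*w^5 + 2*w^4 - 4*w^3 - 6*w + 5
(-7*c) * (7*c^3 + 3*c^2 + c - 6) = -49*c^4 - 21*c^3 - 7*c^2 + 42*c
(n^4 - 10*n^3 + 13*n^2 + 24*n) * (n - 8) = n^5 - 18*n^4 + 93*n^3 - 80*n^2 - 192*n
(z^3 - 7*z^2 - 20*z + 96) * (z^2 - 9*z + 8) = z^5 - 16*z^4 + 51*z^3 + 220*z^2 - 1024*z + 768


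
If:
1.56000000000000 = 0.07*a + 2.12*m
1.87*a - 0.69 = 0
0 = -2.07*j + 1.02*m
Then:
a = 0.37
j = 0.36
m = 0.72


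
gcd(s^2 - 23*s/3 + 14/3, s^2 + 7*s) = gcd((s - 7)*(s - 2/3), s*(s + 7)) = 1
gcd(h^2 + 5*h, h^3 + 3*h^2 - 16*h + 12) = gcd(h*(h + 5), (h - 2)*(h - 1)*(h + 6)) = 1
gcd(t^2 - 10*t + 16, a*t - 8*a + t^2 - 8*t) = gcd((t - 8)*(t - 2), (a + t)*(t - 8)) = t - 8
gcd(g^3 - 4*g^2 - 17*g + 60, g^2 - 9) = g - 3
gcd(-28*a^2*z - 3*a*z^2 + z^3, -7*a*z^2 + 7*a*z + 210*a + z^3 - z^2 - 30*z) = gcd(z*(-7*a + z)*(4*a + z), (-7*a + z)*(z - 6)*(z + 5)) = -7*a + z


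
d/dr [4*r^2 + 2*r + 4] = 8*r + 2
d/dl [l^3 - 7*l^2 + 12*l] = 3*l^2 - 14*l + 12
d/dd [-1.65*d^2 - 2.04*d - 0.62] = -3.3*d - 2.04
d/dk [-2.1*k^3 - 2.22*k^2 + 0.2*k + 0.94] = -6.3*k^2 - 4.44*k + 0.2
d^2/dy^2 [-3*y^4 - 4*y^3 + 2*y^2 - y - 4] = -36*y^2 - 24*y + 4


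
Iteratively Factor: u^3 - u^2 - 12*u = (u)*(u^2 - u - 12) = u*(u - 4)*(u + 3)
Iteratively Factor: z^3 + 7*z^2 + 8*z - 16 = (z + 4)*(z^2 + 3*z - 4) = (z + 4)^2*(z - 1)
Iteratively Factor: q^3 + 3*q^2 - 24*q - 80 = (q + 4)*(q^2 - q - 20) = (q - 5)*(q + 4)*(q + 4)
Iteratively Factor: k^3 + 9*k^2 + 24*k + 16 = (k + 1)*(k^2 + 8*k + 16) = (k + 1)*(k + 4)*(k + 4)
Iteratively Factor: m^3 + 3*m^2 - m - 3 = (m + 1)*(m^2 + 2*m - 3) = (m + 1)*(m + 3)*(m - 1)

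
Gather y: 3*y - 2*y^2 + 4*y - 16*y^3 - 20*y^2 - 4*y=-16*y^3 - 22*y^2 + 3*y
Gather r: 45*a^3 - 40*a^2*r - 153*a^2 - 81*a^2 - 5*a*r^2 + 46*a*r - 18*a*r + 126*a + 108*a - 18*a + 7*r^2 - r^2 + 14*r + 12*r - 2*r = 45*a^3 - 234*a^2 + 216*a + r^2*(6 - 5*a) + r*(-40*a^2 + 28*a + 24)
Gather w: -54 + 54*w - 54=54*w - 108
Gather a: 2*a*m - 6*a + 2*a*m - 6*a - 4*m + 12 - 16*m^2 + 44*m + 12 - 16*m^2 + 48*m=a*(4*m - 12) - 32*m^2 + 88*m + 24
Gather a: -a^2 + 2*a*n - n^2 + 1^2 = -a^2 + 2*a*n - n^2 + 1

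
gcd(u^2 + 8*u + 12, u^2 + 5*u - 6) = u + 6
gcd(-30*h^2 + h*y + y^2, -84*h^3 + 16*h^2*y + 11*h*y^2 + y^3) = 6*h + y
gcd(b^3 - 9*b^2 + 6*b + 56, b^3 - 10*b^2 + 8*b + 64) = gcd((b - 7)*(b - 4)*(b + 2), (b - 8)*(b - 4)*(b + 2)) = b^2 - 2*b - 8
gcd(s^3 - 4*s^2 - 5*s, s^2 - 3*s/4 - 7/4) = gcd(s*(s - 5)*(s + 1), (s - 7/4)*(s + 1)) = s + 1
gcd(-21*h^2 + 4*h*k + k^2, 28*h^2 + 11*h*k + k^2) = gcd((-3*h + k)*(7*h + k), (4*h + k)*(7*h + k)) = 7*h + k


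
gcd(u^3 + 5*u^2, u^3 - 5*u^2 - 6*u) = u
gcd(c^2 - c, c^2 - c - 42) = 1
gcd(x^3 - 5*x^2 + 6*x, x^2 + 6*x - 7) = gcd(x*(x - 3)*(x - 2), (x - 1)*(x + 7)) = 1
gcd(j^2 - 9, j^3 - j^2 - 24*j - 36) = j + 3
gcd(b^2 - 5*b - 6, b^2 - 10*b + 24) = b - 6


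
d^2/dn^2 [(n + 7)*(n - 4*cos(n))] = 2*(2*n + 14)*cos(n) + 8*sin(n) + 2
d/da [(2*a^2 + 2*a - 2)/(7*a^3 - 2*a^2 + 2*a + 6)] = 2*(-7*a^4 - 14*a^3 + 25*a^2 + 8*a + 8)/(49*a^6 - 28*a^5 + 32*a^4 + 76*a^3 - 20*a^2 + 24*a + 36)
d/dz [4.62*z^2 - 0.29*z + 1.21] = 9.24*z - 0.29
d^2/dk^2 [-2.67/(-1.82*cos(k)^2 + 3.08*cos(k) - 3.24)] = (-35.376432*(1 - cos(k)^2)^2 + 44.900856*cos(k)^3 + 19.96092*cos(k)^2 - 116.446176*cos(k) + 54.544896)/(1.82*cos(k)^2 - 3.08*cos(k) + 3.24)^3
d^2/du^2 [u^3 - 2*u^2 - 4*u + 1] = 6*u - 4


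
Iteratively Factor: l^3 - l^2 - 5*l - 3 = (l + 1)*(l^2 - 2*l - 3) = (l + 1)^2*(l - 3)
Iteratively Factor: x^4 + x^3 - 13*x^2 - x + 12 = (x - 3)*(x^3 + 4*x^2 - x - 4) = (x - 3)*(x + 4)*(x^2 - 1) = (x - 3)*(x - 1)*(x + 4)*(x + 1)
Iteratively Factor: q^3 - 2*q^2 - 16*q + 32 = (q - 2)*(q^2 - 16) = (q - 2)*(q + 4)*(q - 4)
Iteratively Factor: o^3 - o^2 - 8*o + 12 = (o - 2)*(o^2 + o - 6) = (o - 2)^2*(o + 3)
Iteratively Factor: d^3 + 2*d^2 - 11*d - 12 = (d - 3)*(d^2 + 5*d + 4) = (d - 3)*(d + 1)*(d + 4)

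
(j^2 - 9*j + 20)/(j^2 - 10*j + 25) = (j - 4)/(j - 5)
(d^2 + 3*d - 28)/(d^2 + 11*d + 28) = (d - 4)/(d + 4)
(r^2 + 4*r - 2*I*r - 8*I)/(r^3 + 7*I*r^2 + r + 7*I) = (r^2 + 2*r*(2 - I) - 8*I)/(r^3 + 7*I*r^2 + r + 7*I)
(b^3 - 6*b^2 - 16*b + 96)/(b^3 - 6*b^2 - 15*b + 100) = (b^2 - 10*b + 24)/(b^2 - 10*b + 25)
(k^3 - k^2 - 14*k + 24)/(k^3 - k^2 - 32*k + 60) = (k^2 + k - 12)/(k^2 + k - 30)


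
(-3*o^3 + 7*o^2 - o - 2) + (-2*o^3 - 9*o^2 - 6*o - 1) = -5*o^3 - 2*o^2 - 7*o - 3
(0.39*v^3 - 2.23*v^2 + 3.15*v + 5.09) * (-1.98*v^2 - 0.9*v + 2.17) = -0.7722*v^5 + 4.0644*v^4 - 3.3837*v^3 - 17.7523*v^2 + 2.2545*v + 11.0453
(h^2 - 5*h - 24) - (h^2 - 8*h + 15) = 3*h - 39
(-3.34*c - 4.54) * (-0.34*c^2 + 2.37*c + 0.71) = 1.1356*c^3 - 6.3722*c^2 - 13.1312*c - 3.2234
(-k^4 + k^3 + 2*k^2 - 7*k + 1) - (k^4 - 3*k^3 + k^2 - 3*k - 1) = -2*k^4 + 4*k^3 + k^2 - 4*k + 2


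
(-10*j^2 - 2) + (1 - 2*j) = -10*j^2 - 2*j - 1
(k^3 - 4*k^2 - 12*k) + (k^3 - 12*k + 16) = 2*k^3 - 4*k^2 - 24*k + 16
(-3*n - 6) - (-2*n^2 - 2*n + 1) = 2*n^2 - n - 7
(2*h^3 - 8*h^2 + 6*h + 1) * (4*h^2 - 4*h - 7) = 8*h^5 - 40*h^4 + 42*h^3 + 36*h^2 - 46*h - 7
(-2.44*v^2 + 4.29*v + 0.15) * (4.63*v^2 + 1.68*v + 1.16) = -11.2972*v^4 + 15.7635*v^3 + 5.0713*v^2 + 5.2284*v + 0.174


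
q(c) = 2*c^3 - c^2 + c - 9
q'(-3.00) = 61.00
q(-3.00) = -75.00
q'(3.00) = 49.00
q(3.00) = 39.00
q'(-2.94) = 58.74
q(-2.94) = -71.41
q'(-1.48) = 17.10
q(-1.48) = -19.15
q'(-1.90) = 26.46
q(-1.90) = -28.23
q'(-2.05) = 30.32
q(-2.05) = -32.48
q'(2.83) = 43.39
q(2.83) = 31.15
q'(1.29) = 8.40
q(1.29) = -5.08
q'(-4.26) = 118.41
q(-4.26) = -186.03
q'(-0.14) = 1.40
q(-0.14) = -9.17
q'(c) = 6*c^2 - 2*c + 1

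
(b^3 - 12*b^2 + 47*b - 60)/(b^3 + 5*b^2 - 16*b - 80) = (b^2 - 8*b + 15)/(b^2 + 9*b + 20)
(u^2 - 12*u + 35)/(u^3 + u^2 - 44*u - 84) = (u - 5)/(u^2 + 8*u + 12)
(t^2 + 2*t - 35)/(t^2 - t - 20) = (t + 7)/(t + 4)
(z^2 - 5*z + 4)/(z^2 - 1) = (z - 4)/(z + 1)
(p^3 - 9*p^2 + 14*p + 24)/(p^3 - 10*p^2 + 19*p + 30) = (p - 4)/(p - 5)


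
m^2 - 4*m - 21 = (m - 7)*(m + 3)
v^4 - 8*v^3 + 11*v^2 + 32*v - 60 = (v - 5)*(v - 3)*(v - 2)*(v + 2)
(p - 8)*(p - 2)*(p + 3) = p^3 - 7*p^2 - 14*p + 48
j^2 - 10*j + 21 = (j - 7)*(j - 3)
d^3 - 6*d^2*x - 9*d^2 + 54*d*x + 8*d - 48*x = (d - 8)*(d - 1)*(d - 6*x)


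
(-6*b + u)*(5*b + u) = -30*b^2 - b*u + u^2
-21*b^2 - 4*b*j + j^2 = (-7*b + j)*(3*b + j)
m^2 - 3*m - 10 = (m - 5)*(m + 2)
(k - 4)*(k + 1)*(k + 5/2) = k^3 - k^2/2 - 23*k/2 - 10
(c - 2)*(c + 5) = c^2 + 3*c - 10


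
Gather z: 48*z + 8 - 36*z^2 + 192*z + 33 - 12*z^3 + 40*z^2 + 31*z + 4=-12*z^3 + 4*z^2 + 271*z + 45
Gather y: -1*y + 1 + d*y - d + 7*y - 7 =-d + y*(d + 6) - 6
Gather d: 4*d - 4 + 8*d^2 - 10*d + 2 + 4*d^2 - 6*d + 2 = 12*d^2 - 12*d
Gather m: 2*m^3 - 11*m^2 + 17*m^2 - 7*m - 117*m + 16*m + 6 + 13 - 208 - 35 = 2*m^3 + 6*m^2 - 108*m - 224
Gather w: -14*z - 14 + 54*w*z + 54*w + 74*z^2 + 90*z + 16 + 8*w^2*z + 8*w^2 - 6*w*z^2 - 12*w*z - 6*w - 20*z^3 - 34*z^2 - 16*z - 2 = w^2*(8*z + 8) + w*(-6*z^2 + 42*z + 48) - 20*z^3 + 40*z^2 + 60*z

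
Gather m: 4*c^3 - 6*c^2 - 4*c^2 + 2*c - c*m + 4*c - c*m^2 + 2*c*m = 4*c^3 - 10*c^2 - c*m^2 + c*m + 6*c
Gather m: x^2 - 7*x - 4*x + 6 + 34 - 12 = x^2 - 11*x + 28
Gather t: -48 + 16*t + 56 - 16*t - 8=0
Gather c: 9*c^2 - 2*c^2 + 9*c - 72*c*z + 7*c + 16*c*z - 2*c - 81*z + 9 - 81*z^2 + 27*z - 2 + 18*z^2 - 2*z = 7*c^2 + c*(14 - 56*z) - 63*z^2 - 56*z + 7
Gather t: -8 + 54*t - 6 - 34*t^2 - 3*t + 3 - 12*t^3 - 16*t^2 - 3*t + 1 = -12*t^3 - 50*t^2 + 48*t - 10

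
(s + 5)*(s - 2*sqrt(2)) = s^2 - 2*sqrt(2)*s + 5*s - 10*sqrt(2)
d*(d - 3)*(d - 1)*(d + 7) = d^4 + 3*d^3 - 25*d^2 + 21*d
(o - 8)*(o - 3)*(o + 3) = o^3 - 8*o^2 - 9*o + 72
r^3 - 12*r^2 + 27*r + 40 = (r - 8)*(r - 5)*(r + 1)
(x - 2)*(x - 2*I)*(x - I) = x^3 - 2*x^2 - 3*I*x^2 - 2*x + 6*I*x + 4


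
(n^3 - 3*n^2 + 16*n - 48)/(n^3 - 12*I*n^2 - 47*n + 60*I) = (n^2 + n*(-3 + 4*I) - 12*I)/(n^2 - 8*I*n - 15)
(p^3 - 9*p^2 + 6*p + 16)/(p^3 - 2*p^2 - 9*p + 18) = (p^2 - 7*p - 8)/(p^2 - 9)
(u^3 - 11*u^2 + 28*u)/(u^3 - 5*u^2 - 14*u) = (u - 4)/(u + 2)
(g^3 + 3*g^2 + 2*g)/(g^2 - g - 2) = g*(g + 2)/(g - 2)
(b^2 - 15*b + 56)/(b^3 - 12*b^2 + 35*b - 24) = (b - 7)/(b^2 - 4*b + 3)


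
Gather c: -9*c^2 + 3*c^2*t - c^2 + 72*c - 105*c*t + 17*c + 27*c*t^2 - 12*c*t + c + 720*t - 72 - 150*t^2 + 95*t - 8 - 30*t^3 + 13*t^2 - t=c^2*(3*t - 10) + c*(27*t^2 - 117*t + 90) - 30*t^3 - 137*t^2 + 814*t - 80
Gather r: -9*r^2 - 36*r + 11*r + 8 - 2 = -9*r^2 - 25*r + 6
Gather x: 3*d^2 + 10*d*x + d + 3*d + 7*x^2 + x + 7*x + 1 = 3*d^2 + 4*d + 7*x^2 + x*(10*d + 8) + 1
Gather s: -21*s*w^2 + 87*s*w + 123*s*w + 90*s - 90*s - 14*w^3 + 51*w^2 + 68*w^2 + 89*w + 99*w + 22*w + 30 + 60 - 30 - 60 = s*(-21*w^2 + 210*w) - 14*w^3 + 119*w^2 + 210*w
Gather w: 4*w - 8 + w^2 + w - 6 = w^2 + 5*w - 14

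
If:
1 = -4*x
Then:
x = -1/4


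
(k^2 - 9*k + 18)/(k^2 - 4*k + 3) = (k - 6)/(k - 1)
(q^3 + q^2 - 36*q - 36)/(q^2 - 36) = q + 1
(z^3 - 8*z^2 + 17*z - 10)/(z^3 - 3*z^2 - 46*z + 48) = (z^2 - 7*z + 10)/(z^2 - 2*z - 48)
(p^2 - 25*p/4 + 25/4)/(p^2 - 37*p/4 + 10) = (p - 5)/(p - 8)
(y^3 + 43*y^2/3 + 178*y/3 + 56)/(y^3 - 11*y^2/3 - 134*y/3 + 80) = (3*y^2 + 25*y + 28)/(3*y^2 - 29*y + 40)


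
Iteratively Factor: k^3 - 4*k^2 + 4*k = (k - 2)*(k^2 - 2*k) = (k - 2)^2*(k)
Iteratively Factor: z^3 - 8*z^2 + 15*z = (z - 5)*(z^2 - 3*z) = (z - 5)*(z - 3)*(z)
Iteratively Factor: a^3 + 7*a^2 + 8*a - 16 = (a + 4)*(a^2 + 3*a - 4) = (a - 1)*(a + 4)*(a + 4)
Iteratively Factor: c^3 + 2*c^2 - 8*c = (c + 4)*(c^2 - 2*c) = (c - 2)*(c + 4)*(c)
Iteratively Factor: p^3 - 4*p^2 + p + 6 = (p - 3)*(p^2 - p - 2) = (p - 3)*(p + 1)*(p - 2)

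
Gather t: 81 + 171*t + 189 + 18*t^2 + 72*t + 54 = 18*t^2 + 243*t + 324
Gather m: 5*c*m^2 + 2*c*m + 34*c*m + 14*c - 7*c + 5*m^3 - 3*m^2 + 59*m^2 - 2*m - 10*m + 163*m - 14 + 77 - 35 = 7*c + 5*m^3 + m^2*(5*c + 56) + m*(36*c + 151) + 28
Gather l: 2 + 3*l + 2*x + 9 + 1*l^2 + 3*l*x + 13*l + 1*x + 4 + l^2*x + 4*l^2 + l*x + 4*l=l^2*(x + 5) + l*(4*x + 20) + 3*x + 15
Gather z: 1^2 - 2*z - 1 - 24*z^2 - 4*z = -24*z^2 - 6*z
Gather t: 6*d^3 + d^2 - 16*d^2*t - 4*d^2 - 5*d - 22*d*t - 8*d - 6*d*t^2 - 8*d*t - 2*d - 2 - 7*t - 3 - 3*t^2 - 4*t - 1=6*d^3 - 3*d^2 - 15*d + t^2*(-6*d - 3) + t*(-16*d^2 - 30*d - 11) - 6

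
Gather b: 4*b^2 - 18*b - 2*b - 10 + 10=4*b^2 - 20*b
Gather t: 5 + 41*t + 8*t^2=8*t^2 + 41*t + 5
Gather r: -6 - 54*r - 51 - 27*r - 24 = -81*r - 81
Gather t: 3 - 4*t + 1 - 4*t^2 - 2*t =-4*t^2 - 6*t + 4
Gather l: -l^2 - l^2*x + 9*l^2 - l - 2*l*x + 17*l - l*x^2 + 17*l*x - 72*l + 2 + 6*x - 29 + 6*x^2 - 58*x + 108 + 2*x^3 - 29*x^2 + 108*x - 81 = l^2*(8 - x) + l*(-x^2 + 15*x - 56) + 2*x^3 - 23*x^2 + 56*x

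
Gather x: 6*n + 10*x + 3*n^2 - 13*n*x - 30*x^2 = 3*n^2 + 6*n - 30*x^2 + x*(10 - 13*n)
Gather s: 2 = 2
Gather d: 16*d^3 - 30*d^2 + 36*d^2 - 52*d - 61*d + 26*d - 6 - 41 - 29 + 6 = 16*d^3 + 6*d^2 - 87*d - 70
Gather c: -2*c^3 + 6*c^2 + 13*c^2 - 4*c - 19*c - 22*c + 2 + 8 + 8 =-2*c^3 + 19*c^2 - 45*c + 18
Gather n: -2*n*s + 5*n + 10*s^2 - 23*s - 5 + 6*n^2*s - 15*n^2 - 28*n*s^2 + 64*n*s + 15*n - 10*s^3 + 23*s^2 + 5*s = n^2*(6*s - 15) + n*(-28*s^2 + 62*s + 20) - 10*s^3 + 33*s^2 - 18*s - 5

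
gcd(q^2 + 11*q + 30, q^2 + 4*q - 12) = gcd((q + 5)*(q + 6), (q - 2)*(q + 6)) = q + 6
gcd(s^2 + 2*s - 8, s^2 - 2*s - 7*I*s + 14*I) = s - 2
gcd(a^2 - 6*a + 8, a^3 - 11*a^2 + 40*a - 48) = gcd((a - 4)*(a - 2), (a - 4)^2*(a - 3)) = a - 4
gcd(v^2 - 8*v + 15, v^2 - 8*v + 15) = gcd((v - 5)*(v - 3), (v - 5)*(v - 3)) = v^2 - 8*v + 15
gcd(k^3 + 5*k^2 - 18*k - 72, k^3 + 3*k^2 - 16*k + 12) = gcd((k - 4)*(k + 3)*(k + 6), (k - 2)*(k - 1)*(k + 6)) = k + 6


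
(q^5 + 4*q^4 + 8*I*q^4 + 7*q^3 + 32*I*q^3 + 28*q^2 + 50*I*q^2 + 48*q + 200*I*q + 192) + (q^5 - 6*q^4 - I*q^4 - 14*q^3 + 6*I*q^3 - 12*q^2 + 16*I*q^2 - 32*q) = 2*q^5 - 2*q^4 + 7*I*q^4 - 7*q^3 + 38*I*q^3 + 16*q^2 + 66*I*q^2 + 16*q + 200*I*q + 192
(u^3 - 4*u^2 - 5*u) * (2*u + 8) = 2*u^4 - 42*u^2 - 40*u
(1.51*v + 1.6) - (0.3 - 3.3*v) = 4.81*v + 1.3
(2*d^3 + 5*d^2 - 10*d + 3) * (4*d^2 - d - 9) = 8*d^5 + 18*d^4 - 63*d^3 - 23*d^2 + 87*d - 27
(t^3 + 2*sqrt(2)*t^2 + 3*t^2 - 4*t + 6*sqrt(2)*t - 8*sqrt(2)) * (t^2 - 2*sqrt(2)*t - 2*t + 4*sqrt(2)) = t^5 + t^4 - 18*t^3 + 80*t - 64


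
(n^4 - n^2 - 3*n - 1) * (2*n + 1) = 2*n^5 + n^4 - 2*n^3 - 7*n^2 - 5*n - 1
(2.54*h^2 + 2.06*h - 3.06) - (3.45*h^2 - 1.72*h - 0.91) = -0.91*h^2 + 3.78*h - 2.15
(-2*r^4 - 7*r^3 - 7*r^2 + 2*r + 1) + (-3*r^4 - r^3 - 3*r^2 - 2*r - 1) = -5*r^4 - 8*r^3 - 10*r^2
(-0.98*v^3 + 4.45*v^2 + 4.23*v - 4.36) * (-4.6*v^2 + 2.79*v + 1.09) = 4.508*v^5 - 23.2042*v^4 - 8.1107*v^3 + 36.7082*v^2 - 7.5537*v - 4.7524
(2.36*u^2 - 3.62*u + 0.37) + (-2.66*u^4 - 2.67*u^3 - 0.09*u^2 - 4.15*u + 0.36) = -2.66*u^4 - 2.67*u^3 + 2.27*u^2 - 7.77*u + 0.73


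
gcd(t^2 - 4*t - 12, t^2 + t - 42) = t - 6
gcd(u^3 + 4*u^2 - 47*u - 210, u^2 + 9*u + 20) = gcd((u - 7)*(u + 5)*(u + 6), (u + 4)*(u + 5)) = u + 5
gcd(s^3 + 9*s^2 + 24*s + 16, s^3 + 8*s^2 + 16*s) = s^2 + 8*s + 16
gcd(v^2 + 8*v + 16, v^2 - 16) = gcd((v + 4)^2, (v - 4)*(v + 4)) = v + 4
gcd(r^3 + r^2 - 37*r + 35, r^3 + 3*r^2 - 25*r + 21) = r^2 + 6*r - 7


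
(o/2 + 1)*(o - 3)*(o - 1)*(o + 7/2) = o^4/2 + 3*o^3/4 - 6*o^2 - 23*o/4 + 21/2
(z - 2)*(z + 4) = z^2 + 2*z - 8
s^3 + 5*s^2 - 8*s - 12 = (s - 2)*(s + 1)*(s + 6)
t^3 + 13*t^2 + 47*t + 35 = (t + 1)*(t + 5)*(t + 7)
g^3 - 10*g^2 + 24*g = g*(g - 6)*(g - 4)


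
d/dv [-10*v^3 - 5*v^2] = 10*v*(-3*v - 1)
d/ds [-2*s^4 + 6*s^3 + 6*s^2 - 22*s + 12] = -8*s^3 + 18*s^2 + 12*s - 22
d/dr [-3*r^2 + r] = 1 - 6*r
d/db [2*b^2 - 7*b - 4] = 4*b - 7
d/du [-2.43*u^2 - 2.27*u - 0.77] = -4.86*u - 2.27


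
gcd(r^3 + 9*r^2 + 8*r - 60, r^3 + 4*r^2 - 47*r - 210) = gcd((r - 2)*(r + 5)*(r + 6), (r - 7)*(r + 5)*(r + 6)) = r^2 + 11*r + 30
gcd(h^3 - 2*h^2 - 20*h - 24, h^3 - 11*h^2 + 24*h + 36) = h - 6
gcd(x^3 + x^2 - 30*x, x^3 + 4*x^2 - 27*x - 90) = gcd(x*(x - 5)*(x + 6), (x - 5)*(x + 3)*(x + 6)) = x^2 + x - 30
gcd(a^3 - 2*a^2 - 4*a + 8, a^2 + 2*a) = a + 2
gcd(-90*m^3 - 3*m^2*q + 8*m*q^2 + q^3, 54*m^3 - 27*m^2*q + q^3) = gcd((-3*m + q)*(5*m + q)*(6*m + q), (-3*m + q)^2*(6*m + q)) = -18*m^2 + 3*m*q + q^2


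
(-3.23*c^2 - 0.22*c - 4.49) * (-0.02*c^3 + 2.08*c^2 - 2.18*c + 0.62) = 0.0646*c^5 - 6.714*c^4 + 6.6736*c^3 - 10.8622*c^2 + 9.6518*c - 2.7838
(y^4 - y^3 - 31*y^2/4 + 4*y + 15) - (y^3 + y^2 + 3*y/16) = y^4 - 2*y^3 - 35*y^2/4 + 61*y/16 + 15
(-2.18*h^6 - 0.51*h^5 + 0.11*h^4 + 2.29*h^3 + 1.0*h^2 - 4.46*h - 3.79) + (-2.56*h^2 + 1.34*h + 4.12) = -2.18*h^6 - 0.51*h^5 + 0.11*h^4 + 2.29*h^3 - 1.56*h^2 - 3.12*h + 0.33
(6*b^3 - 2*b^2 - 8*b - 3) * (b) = 6*b^4 - 2*b^3 - 8*b^2 - 3*b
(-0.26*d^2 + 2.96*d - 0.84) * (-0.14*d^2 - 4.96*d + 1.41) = 0.0364*d^4 + 0.8752*d^3 - 14.9306*d^2 + 8.34*d - 1.1844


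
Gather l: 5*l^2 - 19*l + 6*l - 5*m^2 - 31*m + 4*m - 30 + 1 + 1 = 5*l^2 - 13*l - 5*m^2 - 27*m - 28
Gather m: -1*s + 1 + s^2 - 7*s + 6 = s^2 - 8*s + 7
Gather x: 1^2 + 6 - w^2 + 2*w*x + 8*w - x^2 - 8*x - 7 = -w^2 + 8*w - x^2 + x*(2*w - 8)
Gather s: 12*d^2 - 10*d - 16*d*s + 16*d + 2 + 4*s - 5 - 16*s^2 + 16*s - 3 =12*d^2 + 6*d - 16*s^2 + s*(20 - 16*d) - 6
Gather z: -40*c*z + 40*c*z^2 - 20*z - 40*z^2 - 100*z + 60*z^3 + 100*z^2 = 60*z^3 + z^2*(40*c + 60) + z*(-40*c - 120)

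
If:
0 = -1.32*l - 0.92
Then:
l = -0.70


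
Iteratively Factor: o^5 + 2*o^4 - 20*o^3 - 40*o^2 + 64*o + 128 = (o - 2)*(o^4 + 4*o^3 - 12*o^2 - 64*o - 64) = (o - 2)*(o + 4)*(o^3 - 12*o - 16) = (o - 2)*(o + 2)*(o + 4)*(o^2 - 2*o - 8) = (o - 4)*(o - 2)*(o + 2)*(o + 4)*(o + 2)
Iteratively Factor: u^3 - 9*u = (u - 3)*(u^2 + 3*u) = u*(u - 3)*(u + 3)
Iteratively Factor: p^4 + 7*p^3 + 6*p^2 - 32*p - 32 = (p + 4)*(p^3 + 3*p^2 - 6*p - 8) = (p - 2)*(p + 4)*(p^2 + 5*p + 4) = (p - 2)*(p + 4)^2*(p + 1)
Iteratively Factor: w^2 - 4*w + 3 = (w - 3)*(w - 1)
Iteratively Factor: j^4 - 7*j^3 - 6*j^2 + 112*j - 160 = (j - 5)*(j^3 - 2*j^2 - 16*j + 32) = (j - 5)*(j - 4)*(j^2 + 2*j - 8) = (j - 5)*(j - 4)*(j - 2)*(j + 4)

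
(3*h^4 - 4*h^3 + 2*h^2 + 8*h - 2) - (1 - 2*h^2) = 3*h^4 - 4*h^3 + 4*h^2 + 8*h - 3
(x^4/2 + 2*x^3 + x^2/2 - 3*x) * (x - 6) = x^5/2 - x^4 - 23*x^3/2 - 6*x^2 + 18*x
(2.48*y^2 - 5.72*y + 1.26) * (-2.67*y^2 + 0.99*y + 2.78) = -6.6216*y^4 + 17.7276*y^3 - 2.1326*y^2 - 14.6542*y + 3.5028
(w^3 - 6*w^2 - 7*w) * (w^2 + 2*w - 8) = w^5 - 4*w^4 - 27*w^3 + 34*w^2 + 56*w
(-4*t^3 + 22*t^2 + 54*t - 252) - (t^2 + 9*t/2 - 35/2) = -4*t^3 + 21*t^2 + 99*t/2 - 469/2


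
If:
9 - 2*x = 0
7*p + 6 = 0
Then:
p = -6/7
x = 9/2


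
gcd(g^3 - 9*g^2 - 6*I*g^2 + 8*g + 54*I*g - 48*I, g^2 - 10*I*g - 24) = g - 6*I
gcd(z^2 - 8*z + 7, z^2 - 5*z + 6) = 1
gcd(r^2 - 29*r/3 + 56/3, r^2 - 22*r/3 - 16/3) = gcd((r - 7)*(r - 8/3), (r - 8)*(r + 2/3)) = 1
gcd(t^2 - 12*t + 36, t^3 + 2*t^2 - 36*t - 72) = t - 6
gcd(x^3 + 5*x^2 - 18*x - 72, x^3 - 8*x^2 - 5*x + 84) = x^2 - x - 12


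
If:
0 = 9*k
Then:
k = 0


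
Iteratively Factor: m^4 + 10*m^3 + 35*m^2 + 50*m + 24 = (m + 4)*(m^3 + 6*m^2 + 11*m + 6) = (m + 3)*(m + 4)*(m^2 + 3*m + 2) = (m + 2)*(m + 3)*(m + 4)*(m + 1)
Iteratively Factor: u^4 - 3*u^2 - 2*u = (u - 2)*(u^3 + 2*u^2 + u) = (u - 2)*(u + 1)*(u^2 + u) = (u - 2)*(u + 1)^2*(u)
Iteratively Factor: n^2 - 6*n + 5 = (n - 5)*(n - 1)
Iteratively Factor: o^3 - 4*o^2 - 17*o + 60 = (o - 3)*(o^2 - o - 20) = (o - 5)*(o - 3)*(o + 4)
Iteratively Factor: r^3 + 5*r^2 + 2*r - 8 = (r - 1)*(r^2 + 6*r + 8) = (r - 1)*(r + 2)*(r + 4)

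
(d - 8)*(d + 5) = d^2 - 3*d - 40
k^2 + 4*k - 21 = (k - 3)*(k + 7)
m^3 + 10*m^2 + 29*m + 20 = (m + 1)*(m + 4)*(m + 5)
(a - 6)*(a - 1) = a^2 - 7*a + 6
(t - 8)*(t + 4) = t^2 - 4*t - 32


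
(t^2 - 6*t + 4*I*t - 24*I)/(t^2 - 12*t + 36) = (t + 4*I)/(t - 6)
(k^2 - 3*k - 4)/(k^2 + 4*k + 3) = (k - 4)/(k + 3)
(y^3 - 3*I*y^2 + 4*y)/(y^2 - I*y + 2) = y*(y - 4*I)/(y - 2*I)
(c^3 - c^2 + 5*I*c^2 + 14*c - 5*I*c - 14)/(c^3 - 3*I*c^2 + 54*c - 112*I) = (c - 1)/(c - 8*I)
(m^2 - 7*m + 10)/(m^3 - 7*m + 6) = (m - 5)/(m^2 + 2*m - 3)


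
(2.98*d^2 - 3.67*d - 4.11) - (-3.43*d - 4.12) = 2.98*d^2 - 0.24*d + 0.00999999999999979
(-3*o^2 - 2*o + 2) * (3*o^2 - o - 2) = -9*o^4 - 3*o^3 + 14*o^2 + 2*o - 4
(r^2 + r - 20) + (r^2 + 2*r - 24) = 2*r^2 + 3*r - 44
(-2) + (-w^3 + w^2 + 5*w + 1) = -w^3 + w^2 + 5*w - 1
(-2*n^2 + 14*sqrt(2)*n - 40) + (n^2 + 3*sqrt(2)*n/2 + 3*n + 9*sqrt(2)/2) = -n^2 + 3*n + 31*sqrt(2)*n/2 - 40 + 9*sqrt(2)/2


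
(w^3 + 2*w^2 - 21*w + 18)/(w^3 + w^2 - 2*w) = (w^2 + 3*w - 18)/(w*(w + 2))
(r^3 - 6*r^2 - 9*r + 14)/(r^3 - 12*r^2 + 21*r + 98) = (r - 1)/(r - 7)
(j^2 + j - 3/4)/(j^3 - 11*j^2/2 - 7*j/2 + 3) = (j + 3/2)/(j^2 - 5*j - 6)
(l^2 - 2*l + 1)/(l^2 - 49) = (l^2 - 2*l + 1)/(l^2 - 49)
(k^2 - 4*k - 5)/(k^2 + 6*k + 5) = (k - 5)/(k + 5)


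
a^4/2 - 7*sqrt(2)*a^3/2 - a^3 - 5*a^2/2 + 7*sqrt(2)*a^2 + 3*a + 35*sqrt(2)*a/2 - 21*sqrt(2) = (a/2 + 1)*(a - 3)*(a - 1)*(a - 7*sqrt(2))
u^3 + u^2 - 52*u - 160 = (u - 8)*(u + 4)*(u + 5)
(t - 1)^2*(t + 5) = t^3 + 3*t^2 - 9*t + 5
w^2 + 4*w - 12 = (w - 2)*(w + 6)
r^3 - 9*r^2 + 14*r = r*(r - 7)*(r - 2)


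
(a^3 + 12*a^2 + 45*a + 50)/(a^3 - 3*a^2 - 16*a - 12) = (a^2 + 10*a + 25)/(a^2 - 5*a - 6)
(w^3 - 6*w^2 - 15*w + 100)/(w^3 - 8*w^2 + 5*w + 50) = (w + 4)/(w + 2)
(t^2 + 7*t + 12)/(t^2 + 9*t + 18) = (t + 4)/(t + 6)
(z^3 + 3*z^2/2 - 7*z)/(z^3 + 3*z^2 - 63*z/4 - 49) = 2*z*(z - 2)/(2*z^2 - z - 28)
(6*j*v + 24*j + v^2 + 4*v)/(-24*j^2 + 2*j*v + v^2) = (v + 4)/(-4*j + v)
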